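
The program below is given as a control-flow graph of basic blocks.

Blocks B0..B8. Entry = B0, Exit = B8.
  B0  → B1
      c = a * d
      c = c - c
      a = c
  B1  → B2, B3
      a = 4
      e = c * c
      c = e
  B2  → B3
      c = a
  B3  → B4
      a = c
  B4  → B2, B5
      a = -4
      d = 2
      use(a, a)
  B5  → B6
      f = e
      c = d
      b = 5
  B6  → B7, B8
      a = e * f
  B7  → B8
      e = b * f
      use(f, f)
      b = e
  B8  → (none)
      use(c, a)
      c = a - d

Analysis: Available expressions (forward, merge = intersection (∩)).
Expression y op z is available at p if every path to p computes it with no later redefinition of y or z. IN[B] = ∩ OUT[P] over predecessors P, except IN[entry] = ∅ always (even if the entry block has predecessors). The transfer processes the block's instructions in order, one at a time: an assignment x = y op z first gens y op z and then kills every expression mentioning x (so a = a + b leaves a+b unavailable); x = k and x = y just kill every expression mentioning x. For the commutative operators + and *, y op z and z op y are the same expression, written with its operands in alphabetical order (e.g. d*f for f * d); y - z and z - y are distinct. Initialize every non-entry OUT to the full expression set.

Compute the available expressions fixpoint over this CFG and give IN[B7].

Answer: {e*f}

Trace:
Per-block solution:
  B0: | IN={} | OUT={}
  B1: | IN={} | OUT={}
  B2: | IN={} | OUT={}
  B3: | IN={} | OUT={}
  B4: | IN={} | OUT={}
  B5: | IN={} | OUT={}
  B6: | IN={} | OUT={e*f}
  B7: | IN={e*f} | OUT={}
  B8: | IN={} | OUT={a-d}

Merge at B7: IN[B7] = OUT[B6] = {e*f}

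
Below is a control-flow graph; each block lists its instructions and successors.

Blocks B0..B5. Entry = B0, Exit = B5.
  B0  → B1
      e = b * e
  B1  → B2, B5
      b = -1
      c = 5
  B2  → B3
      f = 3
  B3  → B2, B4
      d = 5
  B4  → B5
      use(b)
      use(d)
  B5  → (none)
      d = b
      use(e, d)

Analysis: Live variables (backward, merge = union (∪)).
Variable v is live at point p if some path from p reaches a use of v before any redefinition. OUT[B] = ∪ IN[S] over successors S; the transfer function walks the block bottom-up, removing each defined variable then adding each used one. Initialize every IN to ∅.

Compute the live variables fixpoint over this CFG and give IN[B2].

Answer: {b, e}

Trace:
Per-block solution:
  B0:  IN={b, e}  OUT={e}
  B1:  IN={e}  OUT={b, e}
  B2:  IN={b, e}  OUT={b, e}
  B3:  IN={b, e}  OUT={b, d, e}
  B4:  IN={b, d, e}  OUT={b, e}
  B5:  IN={b, e}  OUT={}

Merge at B2: OUT[B2] = IN[B3] = {b, e}
Applying B2's transfer function to that OUT value gives IN[B2] (row B2 above).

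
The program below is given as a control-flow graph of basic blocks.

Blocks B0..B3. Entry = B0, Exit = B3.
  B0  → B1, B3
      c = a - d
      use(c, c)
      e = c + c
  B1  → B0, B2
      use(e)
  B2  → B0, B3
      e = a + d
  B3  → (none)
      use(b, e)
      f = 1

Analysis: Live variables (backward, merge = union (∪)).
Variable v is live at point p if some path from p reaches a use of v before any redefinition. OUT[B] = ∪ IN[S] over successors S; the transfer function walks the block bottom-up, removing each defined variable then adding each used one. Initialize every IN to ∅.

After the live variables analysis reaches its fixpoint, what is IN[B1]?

Per-block solution:
  B0: | IN={a, b, d} | OUT={a, b, d, e}
  B1: | IN={a, b, d, e} | OUT={a, b, d}
  B2: | IN={a, b, d} | OUT={a, b, d, e}
  B3: | IN={b, e} | OUT={}

Merge at B1: OUT[B1] = IN[B0] ⊔ IN[B2] = {a, b, d}
Applying B1's transfer function to that OUT value gives IN[B1] (row B1 above).

Answer: {a, b, d, e}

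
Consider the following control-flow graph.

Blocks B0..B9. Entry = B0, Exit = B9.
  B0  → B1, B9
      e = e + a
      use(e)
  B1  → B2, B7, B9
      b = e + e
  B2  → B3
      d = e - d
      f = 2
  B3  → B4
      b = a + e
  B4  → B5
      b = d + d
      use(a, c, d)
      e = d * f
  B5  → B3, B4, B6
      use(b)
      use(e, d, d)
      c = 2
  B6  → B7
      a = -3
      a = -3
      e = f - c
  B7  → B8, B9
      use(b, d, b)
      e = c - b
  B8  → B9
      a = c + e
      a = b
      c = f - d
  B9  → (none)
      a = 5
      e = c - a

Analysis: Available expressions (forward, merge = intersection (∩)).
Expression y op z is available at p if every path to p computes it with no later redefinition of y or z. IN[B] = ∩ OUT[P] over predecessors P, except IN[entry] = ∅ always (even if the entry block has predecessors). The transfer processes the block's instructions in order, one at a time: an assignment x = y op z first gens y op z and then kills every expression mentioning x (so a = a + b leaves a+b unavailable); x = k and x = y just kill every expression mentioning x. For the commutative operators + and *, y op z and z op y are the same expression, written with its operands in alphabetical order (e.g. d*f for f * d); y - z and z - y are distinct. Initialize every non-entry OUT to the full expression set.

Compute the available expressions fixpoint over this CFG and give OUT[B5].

Per-block solution:
  B0:   IN={}   OUT={}
  B1:   IN={}   OUT={e+e}
  B2:   IN={e+e}   OUT={e+e}
  B3:   IN={}   OUT={a+e}
  B4:   IN={}   OUT={d*f, d+d}
  B5:   IN={d*f, d+d}   OUT={d*f, d+d}
  B6:   IN={d*f, d+d}   OUT={d*f, d+d, f-c}
  B7:   IN={}   OUT={c-b}
  B8:   IN={c-b}   OUT={f-d}
  B9:   IN={}   OUT={c-a}

Merge at B5: IN[B5] = OUT[B4] = {d*f, d+d}
Applying B5's transfer function to that IN value gives OUT[B5] (row B5 above).

Answer: {d*f, d+d}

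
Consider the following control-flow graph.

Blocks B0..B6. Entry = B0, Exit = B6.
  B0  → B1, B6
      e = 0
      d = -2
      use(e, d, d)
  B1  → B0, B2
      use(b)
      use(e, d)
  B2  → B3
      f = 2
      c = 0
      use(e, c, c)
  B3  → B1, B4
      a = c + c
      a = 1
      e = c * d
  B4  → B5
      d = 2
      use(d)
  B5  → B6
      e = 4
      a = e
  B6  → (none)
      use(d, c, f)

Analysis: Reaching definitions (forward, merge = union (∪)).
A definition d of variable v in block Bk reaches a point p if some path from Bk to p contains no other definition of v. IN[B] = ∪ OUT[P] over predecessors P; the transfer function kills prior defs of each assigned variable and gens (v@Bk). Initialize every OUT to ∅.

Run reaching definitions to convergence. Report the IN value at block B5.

Converged values:
  B0:  IN={a@B3, c@B2, d@B0, e@B0, e@B3, f@B2}  OUT={a@B3, c@B2, d@B0, e@B0, f@B2}
  B1:  IN={a@B3, c@B2, d@B0, e@B0, e@B3, f@B2}  OUT={a@B3, c@B2, d@B0, e@B0, e@B3, f@B2}
  B2:  IN={a@B3, c@B2, d@B0, e@B0, e@B3, f@B2}  OUT={a@B3, c@B2, d@B0, e@B0, e@B3, f@B2}
  B3:  IN={a@B3, c@B2, d@B0, e@B0, e@B3, f@B2}  OUT={a@B3, c@B2, d@B0, e@B3, f@B2}
  B4:  IN={a@B3, c@B2, d@B0, e@B3, f@B2}  OUT={a@B3, c@B2, d@B4, e@B3, f@B2}
  B5:  IN={a@B3, c@B2, d@B4, e@B3, f@B2}  OUT={a@B5, c@B2, d@B4, e@B5, f@B2}
  B6:  IN={a@B3, a@B5, c@B2, d@B0, d@B4, e@B0, e@B5, f@B2}  OUT={a@B3, a@B5, c@B2, d@B0, d@B4, e@B0, e@B5, f@B2}

Merge at B5: IN[B5] = OUT[B4] = {a@B3, c@B2, d@B4, e@B3, f@B2}

Answer: {a@B3, c@B2, d@B4, e@B3, f@B2}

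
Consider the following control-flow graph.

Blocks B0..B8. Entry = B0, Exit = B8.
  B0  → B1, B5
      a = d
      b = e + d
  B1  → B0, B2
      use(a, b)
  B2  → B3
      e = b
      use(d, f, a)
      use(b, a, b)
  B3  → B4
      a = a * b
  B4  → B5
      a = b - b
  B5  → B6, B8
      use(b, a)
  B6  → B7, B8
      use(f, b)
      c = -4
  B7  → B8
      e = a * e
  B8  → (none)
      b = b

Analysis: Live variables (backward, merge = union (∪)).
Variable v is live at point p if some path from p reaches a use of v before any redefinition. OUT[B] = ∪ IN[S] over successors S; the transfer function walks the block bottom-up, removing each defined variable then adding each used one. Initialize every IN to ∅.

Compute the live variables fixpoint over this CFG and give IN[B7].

Answer: {a, b, e}

Working:
Fixpoint table:
  B0:  IN={d, e, f}  OUT={a, b, d, e, f}
  B1:  IN={a, b, d, e, f}  OUT={a, b, d, e, f}
  B2:  IN={a, b, d, f}  OUT={a, b, e, f}
  B3:  IN={a, b, e, f}  OUT={b, e, f}
  B4:  IN={b, e, f}  OUT={a, b, e, f}
  B5:  IN={a, b, e, f}  OUT={a, b, e, f}
  B6:  IN={a, b, e, f}  OUT={a, b, e}
  B7:  IN={a, b, e}  OUT={b}
  B8:  IN={b}  OUT={}

Merge at B7: OUT[B7] = IN[B8] = {b}
Applying B7's transfer function to that OUT value gives IN[B7] (row B7 above).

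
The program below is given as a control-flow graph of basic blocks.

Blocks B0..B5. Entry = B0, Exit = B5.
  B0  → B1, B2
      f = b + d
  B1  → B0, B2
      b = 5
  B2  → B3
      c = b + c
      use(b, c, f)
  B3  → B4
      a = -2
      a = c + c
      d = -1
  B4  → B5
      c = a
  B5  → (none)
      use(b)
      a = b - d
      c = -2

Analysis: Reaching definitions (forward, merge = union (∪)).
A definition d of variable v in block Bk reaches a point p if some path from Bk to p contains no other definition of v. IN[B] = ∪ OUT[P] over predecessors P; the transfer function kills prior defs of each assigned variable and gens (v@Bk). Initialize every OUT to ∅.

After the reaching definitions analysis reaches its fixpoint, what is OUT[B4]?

Answer: {a@B3, b@B1, c@B4, d@B3, f@B0}

Trace:
Fixpoint table:
  B0:   IN={b@B1, f@B0}   OUT={b@B1, f@B0}
  B1:   IN={b@B1, f@B0}   OUT={b@B1, f@B0}
  B2:   IN={b@B1, f@B0}   OUT={b@B1, c@B2, f@B0}
  B3:   IN={b@B1, c@B2, f@B0}   OUT={a@B3, b@B1, c@B2, d@B3, f@B0}
  B4:   IN={a@B3, b@B1, c@B2, d@B3, f@B0}   OUT={a@B3, b@B1, c@B4, d@B3, f@B0}
  B5:   IN={a@B3, b@B1, c@B4, d@B3, f@B0}   OUT={a@B5, b@B1, c@B5, d@B3, f@B0}

Merge at B4: IN[B4] = OUT[B3] = {a@B3, b@B1, c@B2, d@B3, f@B0}
Applying B4's transfer function to that IN value gives OUT[B4] (row B4 above).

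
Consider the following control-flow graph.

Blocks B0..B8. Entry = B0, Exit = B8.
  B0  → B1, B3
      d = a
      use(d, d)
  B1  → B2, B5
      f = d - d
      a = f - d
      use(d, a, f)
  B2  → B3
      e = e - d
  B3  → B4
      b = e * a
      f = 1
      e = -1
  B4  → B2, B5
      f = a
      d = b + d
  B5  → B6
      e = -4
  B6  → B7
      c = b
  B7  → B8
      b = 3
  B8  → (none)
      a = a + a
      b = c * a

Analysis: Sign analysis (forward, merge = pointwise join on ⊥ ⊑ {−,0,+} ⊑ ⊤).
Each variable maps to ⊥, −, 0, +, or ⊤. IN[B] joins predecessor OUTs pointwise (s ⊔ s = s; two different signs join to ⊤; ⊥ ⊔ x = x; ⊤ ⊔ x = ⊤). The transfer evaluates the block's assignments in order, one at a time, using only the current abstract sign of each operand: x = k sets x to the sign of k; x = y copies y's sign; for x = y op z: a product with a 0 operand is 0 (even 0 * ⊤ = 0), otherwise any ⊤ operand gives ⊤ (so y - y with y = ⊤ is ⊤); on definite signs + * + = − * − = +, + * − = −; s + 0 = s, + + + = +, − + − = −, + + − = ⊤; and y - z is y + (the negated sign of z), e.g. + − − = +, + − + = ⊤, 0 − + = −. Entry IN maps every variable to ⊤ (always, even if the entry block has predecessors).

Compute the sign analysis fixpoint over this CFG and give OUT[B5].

Fixpoint table:
  B0:   IN=(all ⊤)   OUT=(all ⊤)
  B1:   IN=(all ⊤)   OUT=(all ⊤)
  B2:   IN=(all ⊤)   OUT=(all ⊤)
  B3:   IN=(all ⊤)   OUT={e:-, f:+; rest ⊤}
  B4:   IN={e:-, f:+; rest ⊤}   OUT={e:-; rest ⊤}
  B5:   IN=(all ⊤)   OUT={e:-; rest ⊤}
  B6:   IN={e:-; rest ⊤}   OUT={e:-; rest ⊤}
  B7:   IN={e:-; rest ⊤}   OUT={b:+, e:-; rest ⊤}
  B8:   IN={b:+, e:-; rest ⊤}   OUT={e:-; rest ⊤}

Merge at B5: IN[B5] = OUT[B1] ⊔ OUT[B4] = {a: ⊤, b: ⊤, c: ⊤, d: ⊤, e: ⊤, f: ⊤}
Applying B5's transfer function to that IN value gives OUT[B5] (row B5 above).

Answer: {a: ⊤, b: ⊤, c: ⊤, d: ⊤, e: -, f: ⊤}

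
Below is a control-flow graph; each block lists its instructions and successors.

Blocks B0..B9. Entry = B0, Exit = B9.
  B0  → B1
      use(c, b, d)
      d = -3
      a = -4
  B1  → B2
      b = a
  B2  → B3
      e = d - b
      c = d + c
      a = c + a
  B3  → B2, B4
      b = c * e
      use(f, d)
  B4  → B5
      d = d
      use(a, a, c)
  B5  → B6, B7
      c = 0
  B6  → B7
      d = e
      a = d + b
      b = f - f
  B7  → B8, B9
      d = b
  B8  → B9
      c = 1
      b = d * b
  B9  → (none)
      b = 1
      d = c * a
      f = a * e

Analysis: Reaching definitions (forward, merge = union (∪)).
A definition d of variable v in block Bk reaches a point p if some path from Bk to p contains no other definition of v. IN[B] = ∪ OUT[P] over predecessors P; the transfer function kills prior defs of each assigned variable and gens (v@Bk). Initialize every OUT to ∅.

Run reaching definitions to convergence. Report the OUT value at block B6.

Converged values:
  B0:   IN={}   OUT={a@B0, d@B0}
  B1:   IN={a@B0, d@B0}   OUT={a@B0, b@B1, d@B0}
  B2:   IN={a@B0, a@B2, b@B1, b@B3, c@B2, d@B0, e@B2}   OUT={a@B2, b@B1, b@B3, c@B2, d@B0, e@B2}
  B3:   IN={a@B2, b@B1, b@B3, c@B2, d@B0, e@B2}   OUT={a@B2, b@B3, c@B2, d@B0, e@B2}
  B4:   IN={a@B2, b@B3, c@B2, d@B0, e@B2}   OUT={a@B2, b@B3, c@B2, d@B4, e@B2}
  B5:   IN={a@B2, b@B3, c@B2, d@B4, e@B2}   OUT={a@B2, b@B3, c@B5, d@B4, e@B2}
  B6:   IN={a@B2, b@B3, c@B5, d@B4, e@B2}   OUT={a@B6, b@B6, c@B5, d@B6, e@B2}
  B7:   IN={a@B2, a@B6, b@B3, b@B6, c@B5, d@B4, d@B6, e@B2}   OUT={a@B2, a@B6, b@B3, b@B6, c@B5, d@B7, e@B2}
  B8:   IN={a@B2, a@B6, b@B3, b@B6, c@B5, d@B7, e@B2}   OUT={a@B2, a@B6, b@B8, c@B8, d@B7, e@B2}
  B9:   IN={a@B2, a@B6, b@B3, b@B6, b@B8, c@B5, c@B8, d@B7, e@B2}   OUT={a@B2, a@B6, b@B9, c@B5, c@B8, d@B9, e@B2, f@B9}

Merge at B6: IN[B6] = OUT[B5] = {a@B2, b@B3, c@B5, d@B4, e@B2}
Applying B6's transfer function to that IN value gives OUT[B6] (row B6 above).

Answer: {a@B6, b@B6, c@B5, d@B6, e@B2}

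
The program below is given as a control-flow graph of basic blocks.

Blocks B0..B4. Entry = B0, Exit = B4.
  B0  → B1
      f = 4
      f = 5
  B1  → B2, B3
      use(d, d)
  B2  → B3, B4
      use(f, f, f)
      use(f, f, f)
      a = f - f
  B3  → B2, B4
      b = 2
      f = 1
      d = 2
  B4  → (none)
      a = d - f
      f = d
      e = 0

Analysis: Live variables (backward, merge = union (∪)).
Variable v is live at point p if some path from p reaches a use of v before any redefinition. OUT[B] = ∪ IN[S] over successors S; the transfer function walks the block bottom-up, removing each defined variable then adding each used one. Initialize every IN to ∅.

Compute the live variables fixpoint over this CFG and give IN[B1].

Answer: {d, f}

Working:
Converged values:
  B0:   IN={d}   OUT={d, f}
  B1:   IN={d, f}   OUT={d, f}
  B2:   IN={d, f}   OUT={d, f}
  B3:   IN={}   OUT={d, f}
  B4:   IN={d, f}   OUT={}

Merge at B1: OUT[B1] = IN[B2] ⊔ IN[B3] = {d, f}
Applying B1's transfer function to that OUT value gives IN[B1] (row B1 above).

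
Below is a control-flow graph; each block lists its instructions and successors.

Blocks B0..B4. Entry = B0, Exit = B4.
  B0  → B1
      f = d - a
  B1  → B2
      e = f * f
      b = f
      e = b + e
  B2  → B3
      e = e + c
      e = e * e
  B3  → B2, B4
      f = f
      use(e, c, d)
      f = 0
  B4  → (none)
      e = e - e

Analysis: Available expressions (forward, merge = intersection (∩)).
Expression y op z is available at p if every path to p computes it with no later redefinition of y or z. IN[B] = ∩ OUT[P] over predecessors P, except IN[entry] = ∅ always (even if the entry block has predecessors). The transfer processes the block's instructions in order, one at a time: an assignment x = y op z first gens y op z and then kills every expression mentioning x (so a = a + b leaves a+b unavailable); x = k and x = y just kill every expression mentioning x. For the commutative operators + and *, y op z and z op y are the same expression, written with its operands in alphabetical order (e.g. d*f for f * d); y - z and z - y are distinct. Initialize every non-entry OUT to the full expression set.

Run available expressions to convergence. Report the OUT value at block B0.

Fixpoint table:
  B0: | IN={} | OUT={d-a}
  B1: | IN={d-a} | OUT={d-a, f*f}
  B2: | IN={d-a} | OUT={d-a}
  B3: | IN={d-a} | OUT={d-a}
  B4: | IN={d-a} | OUT={d-a}

B0 is the boundary node: IN[B0] = {}
Applying B0's transfer function to that IN value gives OUT[B0] (row B0 above).

Answer: {d-a}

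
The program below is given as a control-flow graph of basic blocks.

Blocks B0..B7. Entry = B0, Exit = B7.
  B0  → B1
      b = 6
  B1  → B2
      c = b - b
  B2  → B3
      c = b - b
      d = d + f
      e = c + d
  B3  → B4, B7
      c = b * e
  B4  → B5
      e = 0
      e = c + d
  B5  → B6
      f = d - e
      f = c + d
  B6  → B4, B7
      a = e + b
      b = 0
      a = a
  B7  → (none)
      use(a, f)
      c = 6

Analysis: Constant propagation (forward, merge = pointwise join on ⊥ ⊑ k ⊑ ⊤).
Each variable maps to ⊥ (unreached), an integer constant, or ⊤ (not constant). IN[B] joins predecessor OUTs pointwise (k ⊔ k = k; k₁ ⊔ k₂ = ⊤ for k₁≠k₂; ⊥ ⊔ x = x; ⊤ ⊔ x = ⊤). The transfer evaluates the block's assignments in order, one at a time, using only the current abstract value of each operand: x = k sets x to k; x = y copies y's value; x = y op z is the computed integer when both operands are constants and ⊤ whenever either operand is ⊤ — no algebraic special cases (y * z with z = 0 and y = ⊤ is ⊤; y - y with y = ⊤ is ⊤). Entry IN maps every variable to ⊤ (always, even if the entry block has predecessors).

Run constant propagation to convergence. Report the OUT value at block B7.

Per-block solution:
  B0:  IN=(all ⊤)  OUT={b:6; rest ⊤}
  B1:  IN={b:6; rest ⊤}  OUT={b:6, c:0; rest ⊤}
  B2:  IN={b:6, c:0; rest ⊤}  OUT={b:6, c:0; rest ⊤}
  B3:  IN={b:6, c:0; rest ⊤}  OUT={b:6; rest ⊤}
  B4:  IN=(all ⊤)  OUT=(all ⊤)
  B5:  IN=(all ⊤)  OUT=(all ⊤)
  B6:  IN=(all ⊤)  OUT={b:0; rest ⊤}
  B7:  IN=(all ⊤)  OUT={c:6; rest ⊤}

Merge at B7: IN[B7] = OUT[B3] ⊔ OUT[B6] = {a: ⊤, b: ⊤, c: ⊤, d: ⊤, e: ⊤, f: ⊤}
Applying B7's transfer function to that IN value gives OUT[B7] (row B7 above).

Answer: {a: ⊤, b: ⊤, c: 6, d: ⊤, e: ⊤, f: ⊤}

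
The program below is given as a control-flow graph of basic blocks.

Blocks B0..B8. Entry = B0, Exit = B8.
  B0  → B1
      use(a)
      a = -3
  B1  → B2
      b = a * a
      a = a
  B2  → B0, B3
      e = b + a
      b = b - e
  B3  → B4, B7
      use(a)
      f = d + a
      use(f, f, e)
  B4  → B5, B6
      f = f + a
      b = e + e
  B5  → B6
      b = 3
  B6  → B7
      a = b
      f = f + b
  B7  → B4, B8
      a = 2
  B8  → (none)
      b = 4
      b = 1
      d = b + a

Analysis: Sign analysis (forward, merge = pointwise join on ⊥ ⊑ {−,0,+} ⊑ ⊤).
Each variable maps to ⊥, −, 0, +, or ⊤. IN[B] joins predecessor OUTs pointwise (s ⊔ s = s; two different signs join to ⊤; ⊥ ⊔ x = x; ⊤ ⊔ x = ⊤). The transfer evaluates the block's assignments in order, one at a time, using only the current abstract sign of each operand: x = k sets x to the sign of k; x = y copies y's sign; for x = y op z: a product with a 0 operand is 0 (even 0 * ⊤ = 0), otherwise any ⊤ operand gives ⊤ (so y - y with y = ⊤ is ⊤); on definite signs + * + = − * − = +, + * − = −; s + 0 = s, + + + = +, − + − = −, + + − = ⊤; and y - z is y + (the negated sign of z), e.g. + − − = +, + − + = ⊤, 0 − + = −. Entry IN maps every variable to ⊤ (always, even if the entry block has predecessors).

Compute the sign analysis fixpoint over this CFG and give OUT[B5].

Answer: {a: ⊤, b: +, c: ⊤, d: ⊤, e: ⊤, f: ⊤}

Working:
Converged values:
  B0:  IN=(all ⊤)  OUT={a:-; rest ⊤}
  B1:  IN={a:-; rest ⊤}  OUT={a:-, b:+; rest ⊤}
  B2:  IN={a:-, b:+; rest ⊤}  OUT={a:-; rest ⊤}
  B3:  IN={a:-; rest ⊤}  OUT={a:-; rest ⊤}
  B4:  IN=(all ⊤)  OUT=(all ⊤)
  B5:  IN=(all ⊤)  OUT={b:+; rest ⊤}
  B6:  IN=(all ⊤)  OUT=(all ⊤)
  B7:  IN=(all ⊤)  OUT={a:+; rest ⊤}
  B8:  IN={a:+; rest ⊤}  OUT={a:+, b:+, d:+; rest ⊤}

Merge at B5: IN[B5] = OUT[B4] = {a: ⊤, b: ⊤, c: ⊤, d: ⊤, e: ⊤, f: ⊤}
Applying B5's transfer function to that IN value gives OUT[B5] (row B5 above).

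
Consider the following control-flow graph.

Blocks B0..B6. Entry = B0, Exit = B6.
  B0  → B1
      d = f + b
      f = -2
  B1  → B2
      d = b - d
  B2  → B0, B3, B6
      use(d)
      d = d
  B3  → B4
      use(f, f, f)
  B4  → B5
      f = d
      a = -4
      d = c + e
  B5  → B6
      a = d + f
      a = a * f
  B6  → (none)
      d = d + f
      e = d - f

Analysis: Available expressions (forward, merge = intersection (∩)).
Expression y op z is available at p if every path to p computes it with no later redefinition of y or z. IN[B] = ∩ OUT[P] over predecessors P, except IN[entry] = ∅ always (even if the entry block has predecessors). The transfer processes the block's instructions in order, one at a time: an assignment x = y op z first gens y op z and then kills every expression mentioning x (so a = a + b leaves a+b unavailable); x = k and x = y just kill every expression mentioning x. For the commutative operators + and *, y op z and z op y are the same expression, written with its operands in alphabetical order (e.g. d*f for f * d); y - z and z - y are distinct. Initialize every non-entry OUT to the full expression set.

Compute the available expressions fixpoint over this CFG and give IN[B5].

Answer: {c+e}

Trace:
Converged values:
  B0:   IN={}   OUT={}
  B1:   IN={}   OUT={}
  B2:   IN={}   OUT={}
  B3:   IN={}   OUT={}
  B4:   IN={}   OUT={c+e}
  B5:   IN={c+e}   OUT={c+e, d+f}
  B6:   IN={}   OUT={d-f}

Merge at B5: IN[B5] = OUT[B4] = {c+e}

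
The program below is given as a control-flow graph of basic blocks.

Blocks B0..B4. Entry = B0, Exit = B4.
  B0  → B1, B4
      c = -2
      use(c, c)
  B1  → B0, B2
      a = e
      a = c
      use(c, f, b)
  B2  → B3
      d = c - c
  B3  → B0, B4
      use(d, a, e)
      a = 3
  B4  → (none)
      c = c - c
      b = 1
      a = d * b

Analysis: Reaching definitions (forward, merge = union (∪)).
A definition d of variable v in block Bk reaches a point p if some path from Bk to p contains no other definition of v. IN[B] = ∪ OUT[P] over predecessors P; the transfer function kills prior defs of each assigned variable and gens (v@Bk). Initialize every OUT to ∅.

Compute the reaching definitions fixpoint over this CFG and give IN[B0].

Fixpoint table:
  B0:   IN={a@B1, a@B3, c@B0, d@B2}   OUT={a@B1, a@B3, c@B0, d@B2}
  B1:   IN={a@B1, a@B3, c@B0, d@B2}   OUT={a@B1, c@B0, d@B2}
  B2:   IN={a@B1, c@B0, d@B2}   OUT={a@B1, c@B0, d@B2}
  B3:   IN={a@B1, c@B0, d@B2}   OUT={a@B3, c@B0, d@B2}
  B4:   IN={a@B1, a@B3, c@B0, d@B2}   OUT={a@B4, b@B4, c@B4, d@B2}

Merge at B0 (entry node, so the boundary value {} is joined with the incoming edge(s)): IN[B0] = {} ⊔ OUT[B1] ⊔ OUT[B3] = {a@B1, a@B3, c@B0, d@B2}

Answer: {a@B1, a@B3, c@B0, d@B2}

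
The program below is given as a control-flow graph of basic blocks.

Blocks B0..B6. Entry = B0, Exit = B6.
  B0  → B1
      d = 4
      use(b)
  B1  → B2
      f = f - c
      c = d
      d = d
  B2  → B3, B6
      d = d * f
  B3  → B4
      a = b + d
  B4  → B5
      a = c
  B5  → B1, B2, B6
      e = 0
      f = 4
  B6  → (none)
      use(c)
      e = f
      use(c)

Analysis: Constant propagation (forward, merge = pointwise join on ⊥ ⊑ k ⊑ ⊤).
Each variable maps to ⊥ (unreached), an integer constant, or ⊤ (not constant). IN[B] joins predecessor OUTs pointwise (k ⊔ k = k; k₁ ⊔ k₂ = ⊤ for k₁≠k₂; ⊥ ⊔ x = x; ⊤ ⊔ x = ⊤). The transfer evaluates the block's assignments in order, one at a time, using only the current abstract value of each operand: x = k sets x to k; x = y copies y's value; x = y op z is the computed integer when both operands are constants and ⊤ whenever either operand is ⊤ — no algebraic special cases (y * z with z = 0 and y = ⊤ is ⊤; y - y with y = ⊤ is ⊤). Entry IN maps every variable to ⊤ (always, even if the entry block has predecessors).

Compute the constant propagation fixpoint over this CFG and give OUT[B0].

Answer: {a: ⊤, b: ⊤, c: ⊤, d: 4, e: ⊤, f: ⊤}

Derivation:
Converged values:
  B0:  IN=(all ⊤)  OUT={d:4; rest ⊤}
  B1:  IN=(all ⊤)  OUT=(all ⊤)
  B2:  IN=(all ⊤)  OUT=(all ⊤)
  B3:  IN=(all ⊤)  OUT=(all ⊤)
  B4:  IN=(all ⊤)  OUT=(all ⊤)
  B5:  IN=(all ⊤)  OUT={e:0, f:4; rest ⊤}
  B6:  IN=(all ⊤)  OUT=(all ⊤)

B0 is the boundary node: IN[B0] = {a: ⊤, b: ⊤, c: ⊤, d: ⊤, e: ⊤, f: ⊤}
Applying B0's transfer function to that IN value gives OUT[B0] (row B0 above).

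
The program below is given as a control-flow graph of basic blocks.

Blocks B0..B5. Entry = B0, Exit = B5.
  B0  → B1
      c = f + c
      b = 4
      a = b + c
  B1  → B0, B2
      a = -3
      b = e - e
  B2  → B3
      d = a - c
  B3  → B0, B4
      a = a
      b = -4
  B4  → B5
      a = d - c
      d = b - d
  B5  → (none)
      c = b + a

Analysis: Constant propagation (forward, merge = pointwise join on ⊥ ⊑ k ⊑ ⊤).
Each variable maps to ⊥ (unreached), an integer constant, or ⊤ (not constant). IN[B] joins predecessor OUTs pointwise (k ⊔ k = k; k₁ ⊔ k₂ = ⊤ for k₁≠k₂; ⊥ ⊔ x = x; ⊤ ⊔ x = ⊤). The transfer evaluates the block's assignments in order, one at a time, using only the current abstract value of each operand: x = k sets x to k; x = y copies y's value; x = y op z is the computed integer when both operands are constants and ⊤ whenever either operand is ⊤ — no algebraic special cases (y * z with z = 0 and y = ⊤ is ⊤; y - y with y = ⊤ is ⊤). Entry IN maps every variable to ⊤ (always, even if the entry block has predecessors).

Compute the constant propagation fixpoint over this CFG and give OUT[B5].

Answer: {a: ⊤, b: -4, c: ⊤, d: ⊤, e: ⊤, f: ⊤}

Trace:
Per-block solution:
  B0:   IN=(all ⊤)   OUT={b:4; rest ⊤}
  B1:   IN={b:4; rest ⊤}   OUT={a:-3; rest ⊤}
  B2:   IN={a:-3; rest ⊤}   OUT={a:-3; rest ⊤}
  B3:   IN={a:-3; rest ⊤}   OUT={a:-3, b:-4; rest ⊤}
  B4:   IN={a:-3, b:-4; rest ⊤}   OUT={b:-4; rest ⊤}
  B5:   IN={b:-4; rest ⊤}   OUT={b:-4; rest ⊤}

Merge at B5: IN[B5] = OUT[B4] = {a: ⊤, b: -4, c: ⊤, d: ⊤, e: ⊤, f: ⊤}
Applying B5's transfer function to that IN value gives OUT[B5] (row B5 above).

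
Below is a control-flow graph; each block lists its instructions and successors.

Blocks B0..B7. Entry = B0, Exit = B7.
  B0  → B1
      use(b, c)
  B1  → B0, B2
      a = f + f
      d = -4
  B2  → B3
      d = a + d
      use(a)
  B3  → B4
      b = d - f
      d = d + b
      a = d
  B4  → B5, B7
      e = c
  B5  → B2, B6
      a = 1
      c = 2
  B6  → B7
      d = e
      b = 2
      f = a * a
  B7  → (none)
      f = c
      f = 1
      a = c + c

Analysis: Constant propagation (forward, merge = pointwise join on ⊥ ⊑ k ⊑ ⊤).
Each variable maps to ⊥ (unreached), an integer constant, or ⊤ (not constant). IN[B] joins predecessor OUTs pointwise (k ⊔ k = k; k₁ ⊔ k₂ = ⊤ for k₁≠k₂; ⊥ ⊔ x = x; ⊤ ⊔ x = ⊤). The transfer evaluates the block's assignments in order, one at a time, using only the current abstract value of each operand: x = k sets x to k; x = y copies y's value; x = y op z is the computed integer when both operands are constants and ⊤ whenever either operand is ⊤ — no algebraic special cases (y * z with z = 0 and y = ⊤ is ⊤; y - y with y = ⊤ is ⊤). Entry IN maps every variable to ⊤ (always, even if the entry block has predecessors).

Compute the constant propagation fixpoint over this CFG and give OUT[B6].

Answer: {a: 1, b: 2, c: 2, d: ⊤, e: ⊤, f: 1}

Derivation:
Fixpoint table:
  B0:  IN=(all ⊤)  OUT=(all ⊤)
  B1:  IN=(all ⊤)  OUT={d:-4; rest ⊤}
  B2:  IN=(all ⊤)  OUT=(all ⊤)
  B3:  IN=(all ⊤)  OUT=(all ⊤)
  B4:  IN=(all ⊤)  OUT=(all ⊤)
  B5:  IN=(all ⊤)  OUT={a:1, c:2; rest ⊤}
  B6:  IN={a:1, c:2; rest ⊤}  OUT={a:1, b:2, c:2, f:1; rest ⊤}
  B7:  IN=(all ⊤)  OUT={f:1; rest ⊤}

Merge at B6: IN[B6] = OUT[B5] = {a: 1, b: ⊤, c: 2, d: ⊤, e: ⊤, f: ⊤}
Applying B6's transfer function to that IN value gives OUT[B6] (row B6 above).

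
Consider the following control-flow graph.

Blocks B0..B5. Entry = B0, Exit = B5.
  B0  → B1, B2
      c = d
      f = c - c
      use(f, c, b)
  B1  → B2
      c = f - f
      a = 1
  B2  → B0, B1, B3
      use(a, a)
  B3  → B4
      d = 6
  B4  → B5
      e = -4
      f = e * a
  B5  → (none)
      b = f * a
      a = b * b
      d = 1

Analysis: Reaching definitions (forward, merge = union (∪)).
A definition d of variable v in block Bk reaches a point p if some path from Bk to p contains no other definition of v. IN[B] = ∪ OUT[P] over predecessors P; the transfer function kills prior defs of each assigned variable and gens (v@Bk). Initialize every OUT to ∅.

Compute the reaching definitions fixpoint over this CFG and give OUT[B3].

Answer: {a@B1, c@B0, c@B1, d@B3, f@B0}

Trace:
Converged values:
  B0:  IN={a@B1, c@B0, c@B1, f@B0}  OUT={a@B1, c@B0, f@B0}
  B1:  IN={a@B1, c@B0, c@B1, f@B0}  OUT={a@B1, c@B1, f@B0}
  B2:  IN={a@B1, c@B0, c@B1, f@B0}  OUT={a@B1, c@B0, c@B1, f@B0}
  B3:  IN={a@B1, c@B0, c@B1, f@B0}  OUT={a@B1, c@B0, c@B1, d@B3, f@B0}
  B4:  IN={a@B1, c@B0, c@B1, d@B3, f@B0}  OUT={a@B1, c@B0, c@B1, d@B3, e@B4, f@B4}
  B5:  IN={a@B1, c@B0, c@B1, d@B3, e@B4, f@B4}  OUT={a@B5, b@B5, c@B0, c@B1, d@B5, e@B4, f@B4}

Merge at B3: IN[B3] = OUT[B2] = {a@B1, c@B0, c@B1, f@B0}
Applying B3's transfer function to that IN value gives OUT[B3] (row B3 above).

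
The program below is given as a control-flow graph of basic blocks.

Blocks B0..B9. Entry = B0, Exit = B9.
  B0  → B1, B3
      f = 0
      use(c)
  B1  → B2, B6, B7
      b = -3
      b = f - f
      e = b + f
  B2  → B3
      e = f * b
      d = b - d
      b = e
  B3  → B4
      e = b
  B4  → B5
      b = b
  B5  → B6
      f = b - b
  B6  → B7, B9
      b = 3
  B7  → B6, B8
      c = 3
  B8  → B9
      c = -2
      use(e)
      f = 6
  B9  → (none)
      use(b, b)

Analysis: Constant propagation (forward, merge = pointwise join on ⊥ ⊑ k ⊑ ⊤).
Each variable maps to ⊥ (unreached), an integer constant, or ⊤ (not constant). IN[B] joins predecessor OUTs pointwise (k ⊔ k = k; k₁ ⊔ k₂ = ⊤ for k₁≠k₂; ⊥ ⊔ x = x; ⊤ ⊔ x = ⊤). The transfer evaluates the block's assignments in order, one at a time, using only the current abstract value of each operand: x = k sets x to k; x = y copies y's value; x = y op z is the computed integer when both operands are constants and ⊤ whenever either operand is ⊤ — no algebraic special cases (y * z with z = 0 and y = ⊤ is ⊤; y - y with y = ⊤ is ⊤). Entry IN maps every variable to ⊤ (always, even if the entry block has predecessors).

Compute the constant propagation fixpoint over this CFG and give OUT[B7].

Answer: {a: ⊤, b: ⊤, c: 3, d: ⊤, e: ⊤, f: ⊤}

Derivation:
Converged values:
  B0:  IN=(all ⊤)  OUT={f:0; rest ⊤}
  B1:  IN={f:0; rest ⊤}  OUT={b:0, e:0, f:0; rest ⊤}
  B2:  IN={b:0, e:0, f:0; rest ⊤}  OUT={b:0, e:0, f:0; rest ⊤}
  B3:  IN={f:0; rest ⊤}  OUT={f:0; rest ⊤}
  B4:  IN={f:0; rest ⊤}  OUT={f:0; rest ⊤}
  B5:  IN={f:0; rest ⊤}  OUT=(all ⊤)
  B6:  IN=(all ⊤)  OUT={b:3; rest ⊤}
  B7:  IN=(all ⊤)  OUT={c:3; rest ⊤}
  B8:  IN={c:3; rest ⊤}  OUT={c:-2, f:6; rest ⊤}
  B9:  IN=(all ⊤)  OUT=(all ⊤)

Merge at B7: IN[B7] = OUT[B1] ⊔ OUT[B6] = {a: ⊤, b: ⊤, c: ⊤, d: ⊤, e: ⊤, f: ⊤}
Applying B7's transfer function to that IN value gives OUT[B7] (row B7 above).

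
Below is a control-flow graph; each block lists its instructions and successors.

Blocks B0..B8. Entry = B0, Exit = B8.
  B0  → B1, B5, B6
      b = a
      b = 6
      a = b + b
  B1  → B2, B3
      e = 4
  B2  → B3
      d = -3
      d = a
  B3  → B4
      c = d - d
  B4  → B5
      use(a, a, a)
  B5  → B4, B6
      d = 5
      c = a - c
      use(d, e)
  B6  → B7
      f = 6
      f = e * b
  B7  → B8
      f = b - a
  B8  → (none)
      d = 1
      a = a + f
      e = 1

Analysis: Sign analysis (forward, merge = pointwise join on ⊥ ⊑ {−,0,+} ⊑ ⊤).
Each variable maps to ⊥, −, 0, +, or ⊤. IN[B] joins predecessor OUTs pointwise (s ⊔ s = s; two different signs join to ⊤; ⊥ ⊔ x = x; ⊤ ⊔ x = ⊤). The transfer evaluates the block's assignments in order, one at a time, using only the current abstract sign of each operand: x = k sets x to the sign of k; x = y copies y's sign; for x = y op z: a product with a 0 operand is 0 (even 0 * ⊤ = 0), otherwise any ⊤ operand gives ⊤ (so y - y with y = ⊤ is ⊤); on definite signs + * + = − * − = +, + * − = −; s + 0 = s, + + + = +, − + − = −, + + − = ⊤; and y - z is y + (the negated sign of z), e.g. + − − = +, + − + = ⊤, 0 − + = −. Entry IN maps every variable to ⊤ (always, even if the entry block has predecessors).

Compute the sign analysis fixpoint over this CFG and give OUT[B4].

Per-block solution:
  B0:   IN=(all ⊤)   OUT={a:+, b:+; rest ⊤}
  B1:   IN={a:+, b:+; rest ⊤}   OUT={a:+, b:+, e:+; rest ⊤}
  B2:   IN={a:+, b:+, e:+; rest ⊤}   OUT={a:+, b:+, d:+, e:+; rest ⊤}
  B3:   IN={a:+, b:+, e:+; rest ⊤}   OUT={a:+, b:+, e:+; rest ⊤}
  B4:   IN={a:+, b:+; rest ⊤}   OUT={a:+, b:+; rest ⊤}
  B5:   IN={a:+, b:+; rest ⊤}   OUT={a:+, b:+, d:+; rest ⊤}
  B6:   IN={a:+, b:+; rest ⊤}   OUT={a:+, b:+; rest ⊤}
  B7:   IN={a:+, b:+; rest ⊤}   OUT={a:+, b:+; rest ⊤}
  B8:   IN={a:+, b:+; rest ⊤}   OUT={b:+, d:+, e:+; rest ⊤}

Merge at B4: IN[B4] = OUT[B3] ⊔ OUT[B5] = {a: +, b: +, c: ⊤, d: ⊤, e: ⊤, f: ⊤}
Applying B4's transfer function to that IN value gives OUT[B4] (row B4 above).

Answer: {a: +, b: +, c: ⊤, d: ⊤, e: ⊤, f: ⊤}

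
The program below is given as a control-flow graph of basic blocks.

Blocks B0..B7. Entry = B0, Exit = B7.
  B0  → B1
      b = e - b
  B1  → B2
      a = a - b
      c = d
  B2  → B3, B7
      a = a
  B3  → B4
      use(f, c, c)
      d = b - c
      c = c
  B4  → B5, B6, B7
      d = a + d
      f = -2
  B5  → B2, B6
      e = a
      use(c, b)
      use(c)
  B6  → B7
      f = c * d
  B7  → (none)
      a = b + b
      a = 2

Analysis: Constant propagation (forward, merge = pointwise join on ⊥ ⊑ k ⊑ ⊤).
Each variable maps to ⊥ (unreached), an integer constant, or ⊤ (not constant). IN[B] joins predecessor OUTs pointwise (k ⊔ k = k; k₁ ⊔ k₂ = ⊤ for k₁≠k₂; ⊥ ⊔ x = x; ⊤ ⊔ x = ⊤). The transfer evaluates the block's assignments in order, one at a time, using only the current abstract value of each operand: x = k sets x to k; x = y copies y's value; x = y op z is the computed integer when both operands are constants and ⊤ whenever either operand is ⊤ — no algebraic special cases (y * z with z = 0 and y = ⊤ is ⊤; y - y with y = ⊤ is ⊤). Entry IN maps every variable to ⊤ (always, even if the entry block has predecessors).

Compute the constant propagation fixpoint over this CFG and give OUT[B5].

Answer: {a: ⊤, b: ⊤, c: ⊤, d: ⊤, e: ⊤, f: -2}

Working:
Converged values:
  B0: | IN=(all ⊤) | OUT=(all ⊤)
  B1: | IN=(all ⊤) | OUT=(all ⊤)
  B2: | IN=(all ⊤) | OUT=(all ⊤)
  B3: | IN=(all ⊤) | OUT=(all ⊤)
  B4: | IN=(all ⊤) | OUT={f:-2; rest ⊤}
  B5: | IN={f:-2; rest ⊤} | OUT={f:-2; rest ⊤}
  B6: | IN={f:-2; rest ⊤} | OUT=(all ⊤)
  B7: | IN=(all ⊤) | OUT={a:2; rest ⊤}

Merge at B5: IN[B5] = OUT[B4] = {a: ⊤, b: ⊤, c: ⊤, d: ⊤, e: ⊤, f: -2}
Applying B5's transfer function to that IN value gives OUT[B5] (row B5 above).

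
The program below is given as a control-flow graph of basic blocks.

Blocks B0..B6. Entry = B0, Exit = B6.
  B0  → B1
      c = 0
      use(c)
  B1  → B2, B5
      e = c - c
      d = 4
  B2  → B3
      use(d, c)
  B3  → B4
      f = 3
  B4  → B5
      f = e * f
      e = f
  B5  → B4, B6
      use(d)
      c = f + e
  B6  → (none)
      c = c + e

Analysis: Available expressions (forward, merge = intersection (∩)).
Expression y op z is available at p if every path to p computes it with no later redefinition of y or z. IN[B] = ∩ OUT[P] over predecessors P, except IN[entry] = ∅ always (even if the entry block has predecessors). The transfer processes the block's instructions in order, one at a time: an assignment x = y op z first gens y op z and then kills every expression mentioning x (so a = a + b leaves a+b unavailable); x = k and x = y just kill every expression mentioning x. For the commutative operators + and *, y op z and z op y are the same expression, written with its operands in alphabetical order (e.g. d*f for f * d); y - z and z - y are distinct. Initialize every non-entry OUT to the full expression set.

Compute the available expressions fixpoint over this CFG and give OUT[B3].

Converged values:
  B0:   IN={}   OUT={}
  B1:   IN={}   OUT={c-c}
  B2:   IN={c-c}   OUT={c-c}
  B3:   IN={c-c}   OUT={c-c}
  B4:   IN={}   OUT={}
  B5:   IN={}   OUT={e+f}
  B6:   IN={e+f}   OUT={e+f}

Merge at B3: IN[B3] = OUT[B2] = {c-c}
Applying B3's transfer function to that IN value gives OUT[B3] (row B3 above).

Answer: {c-c}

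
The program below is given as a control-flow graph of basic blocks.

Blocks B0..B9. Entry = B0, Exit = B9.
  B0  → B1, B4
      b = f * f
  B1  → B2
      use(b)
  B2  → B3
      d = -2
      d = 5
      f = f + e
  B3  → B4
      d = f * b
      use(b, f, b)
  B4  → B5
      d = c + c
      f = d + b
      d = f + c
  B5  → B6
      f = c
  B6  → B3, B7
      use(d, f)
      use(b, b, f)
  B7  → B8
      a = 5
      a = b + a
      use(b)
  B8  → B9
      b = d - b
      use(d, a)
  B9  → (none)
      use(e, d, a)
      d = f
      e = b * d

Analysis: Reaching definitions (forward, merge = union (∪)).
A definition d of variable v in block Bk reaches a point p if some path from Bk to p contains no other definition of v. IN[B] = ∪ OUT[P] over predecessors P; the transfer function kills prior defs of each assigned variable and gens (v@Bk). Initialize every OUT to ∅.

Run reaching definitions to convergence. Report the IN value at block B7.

Fixpoint table:
  B0:  IN={}  OUT={b@B0}
  B1:  IN={b@B0}  OUT={b@B0}
  B2:  IN={b@B0}  OUT={b@B0, d@B2, f@B2}
  B3:  IN={b@B0, d@B2, d@B4, f@B2, f@B5}  OUT={b@B0, d@B3, f@B2, f@B5}
  B4:  IN={b@B0, d@B3, f@B2, f@B5}  OUT={b@B0, d@B4, f@B4}
  B5:  IN={b@B0, d@B4, f@B4}  OUT={b@B0, d@B4, f@B5}
  B6:  IN={b@B0, d@B4, f@B5}  OUT={b@B0, d@B4, f@B5}
  B7:  IN={b@B0, d@B4, f@B5}  OUT={a@B7, b@B0, d@B4, f@B5}
  B8:  IN={a@B7, b@B0, d@B4, f@B5}  OUT={a@B7, b@B8, d@B4, f@B5}
  B9:  IN={a@B7, b@B8, d@B4, f@B5}  OUT={a@B7, b@B8, d@B9, e@B9, f@B5}

Merge at B7: IN[B7] = OUT[B6] = {b@B0, d@B4, f@B5}

Answer: {b@B0, d@B4, f@B5}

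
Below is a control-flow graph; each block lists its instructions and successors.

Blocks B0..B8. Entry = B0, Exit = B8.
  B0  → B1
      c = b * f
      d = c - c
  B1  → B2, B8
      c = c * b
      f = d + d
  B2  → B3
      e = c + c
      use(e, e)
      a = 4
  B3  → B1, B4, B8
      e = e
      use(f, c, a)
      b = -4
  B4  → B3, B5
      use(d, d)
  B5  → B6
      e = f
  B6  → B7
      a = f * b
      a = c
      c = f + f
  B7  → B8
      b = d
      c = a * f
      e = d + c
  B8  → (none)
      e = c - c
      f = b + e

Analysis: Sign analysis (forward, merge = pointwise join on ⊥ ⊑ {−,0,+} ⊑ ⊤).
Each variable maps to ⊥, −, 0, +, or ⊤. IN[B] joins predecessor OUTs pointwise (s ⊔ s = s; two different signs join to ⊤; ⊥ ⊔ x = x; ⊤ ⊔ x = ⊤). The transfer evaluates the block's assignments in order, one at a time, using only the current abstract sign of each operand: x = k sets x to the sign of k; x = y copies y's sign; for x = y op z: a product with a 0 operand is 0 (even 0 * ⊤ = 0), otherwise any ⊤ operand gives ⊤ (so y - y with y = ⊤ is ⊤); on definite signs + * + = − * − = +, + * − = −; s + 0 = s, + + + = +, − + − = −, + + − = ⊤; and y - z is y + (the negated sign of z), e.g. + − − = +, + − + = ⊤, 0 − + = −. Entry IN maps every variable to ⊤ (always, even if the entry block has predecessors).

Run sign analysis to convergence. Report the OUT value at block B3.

Answer: {a: +, b: -, c: ⊤, d: ⊤, e: ⊤, f: ⊤}

Derivation:
Per-block solution:
  B0:  IN=(all ⊤)  OUT=(all ⊤)
  B1:  IN=(all ⊤)  OUT=(all ⊤)
  B2:  IN=(all ⊤)  OUT={a:+; rest ⊤}
  B3:  IN={a:+; rest ⊤}  OUT={a:+, b:-; rest ⊤}
  B4:  IN={a:+, b:-; rest ⊤}  OUT={a:+, b:-; rest ⊤}
  B5:  IN={a:+, b:-; rest ⊤}  OUT={a:+, b:-; rest ⊤}
  B6:  IN={a:+, b:-; rest ⊤}  OUT={b:-; rest ⊤}
  B7:  IN={b:-; rest ⊤}  OUT=(all ⊤)
  B8:  IN=(all ⊤)  OUT=(all ⊤)

Merge at B3: IN[B3] = OUT[B2] ⊔ OUT[B4] = {a: +, b: ⊤, c: ⊤, d: ⊤, e: ⊤, f: ⊤}
Applying B3's transfer function to that IN value gives OUT[B3] (row B3 above).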